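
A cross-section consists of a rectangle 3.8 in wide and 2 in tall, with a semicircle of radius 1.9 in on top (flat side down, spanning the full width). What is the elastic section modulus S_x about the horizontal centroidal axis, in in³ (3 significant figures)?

Decompose the section into non-overlapping parts with the origin at the bottom-left of its bounding rectangle.
Rectangular body: 3.8 × 2, A = 7.6 in², y = 1 in, Ī = 2.5333 in⁴.
Semicircular cap: semicircle r = 1.9, A = 5.6706 in², y = 2.8064 in, Ī = 1.4304 in⁴.
Centroid: ȳ = ΣA·y / ΣA = 1.7719 in.
Transfer each piece to the horizontal centroidal axis using Ī + A·d² with d = y − 1.7719:
  rectangular body: d = -0.77188 in → contributes +7.0614 in⁴
  semicircular cap: d = 1.0345 in → contributes +7.4991 in⁴
Total I = 14.56 in⁴.
Extreme fibre distance c = 2.1281 in; S = I/c = 6.8419 in³.

S_x ≈ 6.84 in³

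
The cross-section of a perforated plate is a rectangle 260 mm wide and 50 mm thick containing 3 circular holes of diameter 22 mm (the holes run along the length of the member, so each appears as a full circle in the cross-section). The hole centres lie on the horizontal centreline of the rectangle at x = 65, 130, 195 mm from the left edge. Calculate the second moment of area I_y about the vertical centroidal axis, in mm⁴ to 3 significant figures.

I_y ≈ 7.00 × 10⁷ mm⁴

Decompose the section into non-overlapping parts with the origin at the bottom-left of its bounding rectangle.
Plate: 260 × 50, A = 13 000 mm², x = 130 mm, Ī = 73 233 333 mm⁴.
Hole 1 (subtracted): ⌀22, A = 380.13 mm², x = 65 mm, Ī = 11 499 mm⁴.
Hole 2 (subtracted): ⌀22, A = 380.13 mm², x = 130 mm, Ī = 11 499 mm⁴.
Hole 3 (subtracted): ⌀22, A = 380.13 mm², x = 195 mm, Ī = 11 499 mm⁴.
By symmetry the centroid is at mid-width, x̄ = 130 mm.
Transfer each piece to the vertical centroidal axis using Ī + A·d² with d = x − 130:
  plate: d = 0 mm → contributes +73 233 333 mm⁴
  hole 1: d = -65 mm → contributes −1 617 560 mm⁴
  hole 2: d = 0 mm → contributes −11 499 mm⁴
  hole 3: d = 65 mm → contributes −1 617 560 mm⁴
Total I = 69 986 715 mm⁴.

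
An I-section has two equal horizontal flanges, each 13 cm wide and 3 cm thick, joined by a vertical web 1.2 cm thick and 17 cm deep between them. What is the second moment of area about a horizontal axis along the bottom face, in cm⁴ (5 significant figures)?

I_base ≈ 2.1363 × 10⁴ cm⁴

Split into non-overlapping primitives; take the origin at the lower-left of the bounding box.
Bottom flange: 13 × 3, A = 39 cm², y = 1.5 cm, Ī = 29.25 cm⁴.
Web: 1.2 × 17, A = 20.4 cm², y = 11.5 cm, Ī = 491.3 cm⁴.
Top flange: 13 × 3, A = 39 cm², y = 21.5 cm, Ī = 29.25 cm⁴.
Transfer each piece to the base of the section using Ī + A·d² with d = y − 0:
  bottom flange: d = 1.5 cm → contributes +117 cm⁴
  web: d = 11.5 cm → contributes +3189.2 cm⁴
  top flange: d = 21.5 cm → contributes +18 057 cm⁴
Total I = 21363.2 cm⁴.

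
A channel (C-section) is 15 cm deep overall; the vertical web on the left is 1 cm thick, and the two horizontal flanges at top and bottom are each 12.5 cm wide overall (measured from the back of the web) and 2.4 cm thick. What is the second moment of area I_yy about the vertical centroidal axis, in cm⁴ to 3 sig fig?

Split into non-overlapping primitives; take the origin at the lower-left of the bounding box.
Web: 1 × 15, A = 15 cm², x = 0.5 cm, Ī = 1.25 cm⁴.
Top flange (beyond web): 11.5 × 2.4, A = 27.6 cm², x = 6.75 cm, Ī = 304.18 cm⁴.
Bottom flange (beyond web): 11.5 × 2.4, A = 27.6 cm², x = 6.75 cm, Ī = 304.18 cm⁴.
Centroid: x̄ = ΣA·x / ΣA = 5.4145 cm.
Transfer each piece to the vertical centroidal axis using Ī + A·d² with d = x − 5.4145:
  web: d = -4.9145 cm → contributes +363.54 cm⁴
  top flange (beyond web): d = 1.3355 cm → contributes +353.4 cm⁴
  bottom flange (beyond web): d = 1.3355 cm → contributes +353.4 cm⁴
Total I = 1070.3 cm⁴.

I_yy ≈ 1070 cm⁴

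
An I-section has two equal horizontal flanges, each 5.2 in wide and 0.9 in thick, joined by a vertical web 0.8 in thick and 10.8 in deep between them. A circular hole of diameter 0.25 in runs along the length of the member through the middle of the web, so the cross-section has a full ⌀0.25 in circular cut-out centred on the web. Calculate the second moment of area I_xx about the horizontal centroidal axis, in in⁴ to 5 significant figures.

I_xx ≈ 404.94 in⁴

Treat the section as a set of non-overlapping primitives; coordinates are from the bounding-box lower-left.
Bottom flange: 5.2 × 0.9, A = 4.68 in², y = 0.45 in, Ī = 0.3159 in⁴.
Web: 0.8 × 10.8, A = 8.64 in², y = 6.3 in, Ī = 83.9808 in⁴.
Top flange: 5.2 × 0.9, A = 4.68 in², y = 12.15 in, Ī = 0.3159 in⁴.
Hole (subtracted): ⌀0.25, A = 0.04908739 in², y = 6.3 in, Ī = 0.0001917476 in⁴.
By symmetry the centroid is at mid-height, ȳ = 6.3 in.
Transfer each piece to the horizontal centroidal axis using Ī + A·d² with d = y − 6.3:
  bottom flange: d = -5.85 in → contributes +160.4772 in⁴
  web: d = 0 in → contributes +83.9808 in⁴
  top flange: d = 5.85 in → contributes +160.4772 in⁴
  hole: d = 0 in → contributes −0.0001917476 in⁴
Total I = 404.935 in⁴.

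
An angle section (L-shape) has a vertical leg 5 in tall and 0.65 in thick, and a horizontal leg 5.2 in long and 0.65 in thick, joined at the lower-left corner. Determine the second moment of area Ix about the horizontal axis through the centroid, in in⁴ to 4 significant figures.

Ix ≈ 14.20 in⁴

Split into non-overlapping primitives; take the origin at the lower-left of the bounding box.
Vertical leg: 0.65 × 5, A = 3.25 in², y = 2.5 in, Ī = 6.77083 in⁴.
Horizontal leg (remainder): 4.55 × 0.65, A = 2.9575 in², y = 0.325 in, Ī = 0.104129 in⁴.
Centroid: ȳ = ΣA·y / ΣA = 1.46374 in.
Transfer each piece to the horizontal axis through the centroid using Ī + A·d² with d = y − 1.46374:
  vertical leg: d = 1.03626 in → contributes +10.2608 in⁴
  horizontal leg (remainder): d = -1.13874 in → contributes +3.93923 in⁴
Total I = 14.2 in⁴.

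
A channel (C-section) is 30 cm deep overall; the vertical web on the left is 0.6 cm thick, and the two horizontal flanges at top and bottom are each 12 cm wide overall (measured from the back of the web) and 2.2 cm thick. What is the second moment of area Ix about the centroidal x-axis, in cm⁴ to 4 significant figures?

Decompose the section into non-overlapping parts with the origin at the bottom-left of its bounding rectangle.
Web: 0.6 × 30, A = 18 cm², y = 15 cm, Ī = 1 350 cm⁴.
Top flange (beyond web): 11.4 × 2.2, A = 25.08 cm², y = 28.9 cm, Ī = 10.1156 cm⁴.
Bottom flange (beyond web): 11.4 × 2.2, A = 25.08 cm², y = 1.1 cm, Ī = 10.1156 cm⁴.
By symmetry the centroid is at mid-height, ȳ = 15 cm.
Transfer each piece to the centroidal x-axis using Ī + A·d² with d = y − 15:
  web: d = 0 cm → contributes +1 350 cm⁴
  top flange (beyond web): d = 13.9 cm → contributes +4855.82 cm⁴
  bottom flange (beyond web): d = -13.9 cm → contributes +4855.82 cm⁴
Total I = 11061.6 cm⁴.

Ix ≈ 1.106 × 10⁴ cm⁴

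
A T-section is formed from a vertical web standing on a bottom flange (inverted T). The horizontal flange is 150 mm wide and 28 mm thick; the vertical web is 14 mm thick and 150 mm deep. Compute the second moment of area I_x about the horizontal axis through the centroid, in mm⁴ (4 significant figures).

Split into non-overlapping primitives; take the origin at the lower-left of the bounding box.
Flange: 150 × 28, A = 4 200 mm², y = 14 mm, Ī = 274 400 mm⁴.
Web: 14 × 150, A = 2 100 mm², y = 103 mm, Ī = 3 937 500 mm⁴.
Centroid: ȳ = ΣA·y / ΣA = 43.6667 mm.
Transfer each piece to the horizontal axis through the centroid using Ī + A·d² with d = y − 43.6667:
  flange: d = -29.6667 mm → contributes +3 970 867 mm⁴
  web: d = 59.3333 mm → contributes +11 330 433 mm⁴
Total I = 15 301 300 mm⁴.

I_x ≈ 1.530 × 10⁷ mm⁴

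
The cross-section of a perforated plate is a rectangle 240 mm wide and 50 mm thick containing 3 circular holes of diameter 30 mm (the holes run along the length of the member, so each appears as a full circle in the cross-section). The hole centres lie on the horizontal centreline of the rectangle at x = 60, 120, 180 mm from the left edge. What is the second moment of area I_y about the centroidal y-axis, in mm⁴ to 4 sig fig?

Split into non-overlapping primitives; take the origin at the lower-left of the bounding box.
Plate: 240 × 50, A = 12 000 mm², x = 120 mm, Ī = 57 600 000 mm⁴.
Hole 1 (subtracted): ⌀30, A = 706.858 mm², x = 60 mm, Ī = 39760.8 mm⁴.
Hole 2 (subtracted): ⌀30, A = 706.858 mm², x = 120 mm, Ī = 39760.8 mm⁴.
Hole 3 (subtracted): ⌀30, A = 706.858 mm², x = 180 mm, Ī = 39760.8 mm⁴.
By symmetry the centroid is at mid-width, x̄ = 120 mm.
Transfer each piece to the centroidal y-axis using Ī + A·d² with d = x − 120:
  plate: d = 0 mm → contributes +57 600 000 mm⁴
  hole 1: d = -60 mm → contributes −2 584 451 mm⁴
  hole 2: d = 0 mm → contributes −39760.8 mm⁴
  hole 3: d = 60 mm → contributes −2 584 451 mm⁴
Total I = 52 391 338 mm⁴.

I_y ≈ 5.239 × 10⁷ mm⁴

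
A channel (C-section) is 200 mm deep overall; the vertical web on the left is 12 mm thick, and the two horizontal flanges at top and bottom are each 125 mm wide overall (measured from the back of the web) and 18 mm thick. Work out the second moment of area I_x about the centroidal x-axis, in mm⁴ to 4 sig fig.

I_x ≈ 4.180 × 10⁷ mm⁴

Break the section into simple shapes (no overlaps), measuring from the bottom-left corner of the bounding box.
Web: 12 × 200, A = 2 400 mm², y = 100 mm, Ī = 8 000 000 mm⁴.
Top flange (beyond web): 113 × 18, A = 2 034 mm², y = 191 mm, Ī = 54 918 mm⁴.
Bottom flange (beyond web): 113 × 18, A = 2 034 mm², y = 9 mm, Ī = 54 918 mm⁴.
By symmetry the centroid is at mid-height, ȳ = 100 mm.
Transfer each piece to the centroidal x-axis using Ī + A·d² with d = y − 100:
  web: d = 0 mm → contributes +8 000 000 mm⁴
  top flange (beyond web): d = 91 mm → contributes +16 898 472 mm⁴
  bottom flange (beyond web): d = -91 mm → contributes +16 898 472 mm⁴
Total I = 41 796 944 mm⁴.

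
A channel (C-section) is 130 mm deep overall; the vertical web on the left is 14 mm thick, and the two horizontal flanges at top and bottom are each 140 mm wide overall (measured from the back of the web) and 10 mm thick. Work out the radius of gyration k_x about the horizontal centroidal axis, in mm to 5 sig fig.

Split into non-overlapping primitives; take the origin at the lower-left of the bounding box.
Web: 14 × 130, A = 1 820 mm², y = 65 mm, Ī = 2 563 167 mm⁴.
Top flange (beyond web): 126 × 10, A = 1 260 mm², y = 125 mm, Ī = 10 500 mm⁴.
Bottom flange (beyond web): 126 × 10, A = 1 260 mm², y = 5 mm, Ī = 10 500 mm⁴.
By symmetry the centroid is at mid-height, ȳ = 65 mm.
Transfer each piece to the horizontal centroidal axis using Ī + A·d² with d = y − 65:
  web: d = 0 mm → contributes +2 563 167 mm⁴
  top flange (beyond web): d = 60 mm → contributes +4 546 500 mm⁴
  bottom flange (beyond web): d = -60 mm → contributes +4 546 500 mm⁴
Total I = 11 656 167 mm⁴.
Radius of gyration: k = √(I/A) = √(11 656 167 / 4 340) = 51.82425 mm.

k_x ≈ 51.824 mm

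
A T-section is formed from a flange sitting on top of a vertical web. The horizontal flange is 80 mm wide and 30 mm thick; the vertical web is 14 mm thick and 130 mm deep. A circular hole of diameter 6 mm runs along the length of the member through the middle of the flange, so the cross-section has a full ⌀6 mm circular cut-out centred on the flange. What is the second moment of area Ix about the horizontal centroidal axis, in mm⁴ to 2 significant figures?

Decompose the section into non-overlapping parts with the origin at the bottom-left of its bounding rectangle.
Flange: 80 × 30, A = 2 400 mm², y = 145 mm, Ī = 180 000 mm⁴.
Web: 14 × 130, A = 1 820 mm², y = 65 mm, Ī = 2 563 167 mm⁴.
Hole (subtracted): ⌀6, A = 28.27 mm², y = 145 mm, Ī = 63.62 mm⁴.
Centroid: ȳ = ΣA·y / ΣA = 110.3 mm.
Transfer each piece to the horizontal centroidal axis using Ī + A·d² with d = y − 110.3:
  flange: d = 34.74 mm → contributes +3 075 665 mm⁴
  web: d = -45.26 mm → contributes +6 292 185 mm⁴
  hole: d = 34.74 mm → contributes −34 177 mm⁴
Total I = 9 333 673 mm⁴.

Ix ≈ 9.3 × 10⁶ mm⁴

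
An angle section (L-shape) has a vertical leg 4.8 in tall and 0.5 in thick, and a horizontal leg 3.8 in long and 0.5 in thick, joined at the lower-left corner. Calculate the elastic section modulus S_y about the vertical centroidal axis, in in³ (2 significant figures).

Treat the section as a set of non-overlapping primitives; coordinates are from the bounding-box lower-left.
Vertical leg: 0.5 × 4.8, A = 2.4 in², x = 0.25 in, Ī = 0.05 in⁴.
Horizontal leg (remainder): 3.3 × 0.5, A = 1.65 in², x = 2.15 in, Ī = 1.497 in⁴.
Centroid: x̄ = ΣA·x / ΣA = 1.024 in.
Transfer each piece to the vertical centroidal axis using Ī + A·d² with d = x − 1.024:
  vertical leg: d = -0.7741 in → contributes +1.488 in⁴
  horizontal leg (remainder): d = 1.126 in → contributes +3.589 in⁴
Total I = 5.077 in⁴.
Extreme fibre distance c = 2.776 in; S = I/c = 1.829 in³.

S_y ≈ 1.8 in³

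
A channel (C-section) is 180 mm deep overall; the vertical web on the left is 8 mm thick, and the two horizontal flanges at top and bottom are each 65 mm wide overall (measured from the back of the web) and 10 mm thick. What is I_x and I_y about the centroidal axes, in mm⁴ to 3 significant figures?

Decompose the section into non-overlapping parts with the origin at the bottom-left of its bounding rectangle.
Web: 8 × 180, A = 1 440 mm², y = 90 mm, Ī = 3 888 000 mm⁴.
Top flange (beyond web): 57 × 10, A = 570 mm², y = 175 mm, Ī = 4 750 mm⁴.
Bottom flange (beyond web): 57 × 10, A = 570 mm², y = 5 mm, Ī = 4 750 mm⁴.
By symmetry the centroid is at mid-height, ȳ = 90 mm.
Transfer each piece to the centroidal x-axis using Ī + A·d² with d = y − 90:
  web: d = 0 mm → contributes +3 888 000 mm⁴
  top flange (beyond web): d = 85 mm → contributes +4 123 000 mm⁴
  bottom flange (beyond web): d = -85 mm → contributes +4 123 000 mm⁴
Total I = 12 134 000 mm⁴.
For the y-axis: x̄ = 18.36 mm.
Repeating about the centroidal y-axis gives I_y = 988 405 mm⁴.

I_x ≈ 1.21 × 10⁷ mm⁴, I_y ≈ 9.88 × 10⁵ mm⁴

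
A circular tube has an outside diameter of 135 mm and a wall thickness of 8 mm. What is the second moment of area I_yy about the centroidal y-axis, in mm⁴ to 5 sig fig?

Break the section into simple shapes (no overlaps), measuring from the bottom-left corner of the bounding box.
Outer circle: ⌀135, A = 14313.88 mm², x = 67.5 mm, Ī = 16 304 406 mm⁴.
Bore (subtracted): ⌀119, A = 11122.02 mm², x = 67.5 mm, Ī = 9 843 686 mm⁴.
By symmetry the centroid is at mid-width, x̄ = 67.5 mm.
All pieces are centred on the centroidal y-axis, so I = ΣĪ (holes subtracted) = 6 460 720 mm⁴.

I_yy ≈ 6.4607 × 10⁶ mm⁴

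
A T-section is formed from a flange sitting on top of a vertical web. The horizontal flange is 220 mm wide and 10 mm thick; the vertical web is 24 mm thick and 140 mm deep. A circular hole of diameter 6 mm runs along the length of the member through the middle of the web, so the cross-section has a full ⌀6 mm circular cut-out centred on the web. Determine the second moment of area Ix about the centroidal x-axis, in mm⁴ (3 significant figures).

Ix ≈ 1.30 × 10⁷ mm⁴

Break the section into simple shapes (no overlaps), measuring from the bottom-left corner of the bounding box.
Flange: 220 × 10, A = 2 200 mm², y = 145 mm, Ī = 18 333 mm⁴.
Web: 24 × 140, A = 3 360 mm², y = 70 mm, Ī = 5 488 000 mm⁴.
Hole (subtracted): ⌀6, A = 28.274 mm², y = 70 mm, Ī = 63.617 mm⁴.
Centroid: ȳ = ΣA·y / ΣA = 99.828 mm.
Transfer each piece to the centroidal x-axis using Ī + A·d² with d = y − 99.828:
  flange: d = 45.172 mm → contributes +4 507 466 mm⁴
  web: d = -29.828 mm → contributes +8 477 413 mm⁴
  hole: d = -29.828 mm → contributes −25 219 mm⁴
Total I = 12 959 659 mm⁴.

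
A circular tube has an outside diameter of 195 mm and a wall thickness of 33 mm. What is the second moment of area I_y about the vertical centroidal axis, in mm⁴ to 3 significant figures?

Break the section into simple shapes (no overlaps), measuring from the bottom-left corner of the bounding box.
Outer circle: ⌀195, A = 29 865 mm², x = 97.5 mm, Ī = 70 975 481 mm⁴.
Bore (subtracted): ⌀129, A = 13 070 mm², x = 97.5 mm, Ī = 13 593 420 mm⁴.
By symmetry the centroid is at mid-width, x̄ = 97.5 mm.
All pieces are centred on the vertical centroidal axis, so I = ΣĪ (holes subtracted) = 57 382 061 mm⁴.

I_y ≈ 5.74 × 10⁷ mm⁴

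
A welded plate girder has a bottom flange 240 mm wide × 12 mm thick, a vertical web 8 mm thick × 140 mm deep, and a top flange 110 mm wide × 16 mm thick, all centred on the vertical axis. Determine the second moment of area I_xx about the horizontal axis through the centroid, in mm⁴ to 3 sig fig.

I_xx ≈ 2.81 × 10⁷ mm⁴

Decompose the section into non-overlapping parts with the origin at the bottom-left of its bounding rectangle.
Bottom plate: 240 × 12, A = 2 880 mm², y = 6 mm, Ī = 34 560 mm⁴.
Web plate: 8 × 140, A = 1 120 mm², y = 82 mm, Ī = 1 829 333 mm⁴.
Top plate: 110 × 16, A = 1 760 mm², y = 160 mm, Ī = 37 547 mm⁴.
Centroid: ȳ = ΣA·y / ΣA = 67.833 mm.
Transfer each piece to the horizontal axis through the centroid using Ī + A·d² with d = y − 67.833:
  bottom plate: d = -61.833 mm → contributes +11 045 840 mm⁴
  web plate: d = 14.167 mm → contributes +2 054 111 mm⁴
  top plate: d = 92.167 mm → contributes +14 988 209 mm⁴
Total I = 28 088 160 mm⁴.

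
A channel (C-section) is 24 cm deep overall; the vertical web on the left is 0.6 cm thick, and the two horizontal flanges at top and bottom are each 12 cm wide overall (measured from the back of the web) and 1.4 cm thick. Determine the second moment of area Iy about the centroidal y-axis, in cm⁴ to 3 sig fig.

Split into non-overlapping primitives; take the origin at the lower-left of the bounding box.
Web: 0.6 × 24, A = 14.4 cm², x = 0.3 cm, Ī = 0.432 cm⁴.
Top flange (beyond web): 11.4 × 1.4, A = 15.96 cm², x = 6.3 cm, Ī = 172.85 cm⁴.
Bottom flange (beyond web): 11.4 × 1.4, A = 15.96 cm², x = 6.3 cm, Ī = 172.85 cm⁴.
Centroid: x̄ = ΣA·x / ΣA = 4.4347 cm.
Transfer each piece to the centroidal y-axis using Ī + A·d² with d = x − 4.4347:
  web: d = -4.1347 cm → contributes +246.61 cm⁴
  top flange (beyond web): d = 1.8653 cm → contributes +228.38 cm⁴
  bottom flange (beyond web): d = 1.8653 cm → contributes +228.38 cm⁴
Total I = 703.36 cm⁴.

Iy ≈ 703 cm⁴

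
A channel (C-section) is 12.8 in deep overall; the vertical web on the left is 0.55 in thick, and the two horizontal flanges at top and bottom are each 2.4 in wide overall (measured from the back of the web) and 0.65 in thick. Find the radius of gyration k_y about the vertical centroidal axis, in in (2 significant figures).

k_y ≈ 0.60 in

Decompose the section into non-overlapping parts with the origin at the bottom-left of its bounding rectangle.
Web: 0.55 × 12.8, A = 7.04 in², x = 0.275 in, Ī = 0.1775 in⁴.
Top flange (beyond web): 1.85 × 0.65, A = 1.203 in², x = 1.475 in, Ī = 0.343 in⁴.
Bottom flange (beyond web): 1.85 × 0.65, A = 1.203 in², x = 1.475 in, Ī = 0.343 in⁴.
Centroid: x̄ = ΣA·x / ΣA = 0.5806 in.
Transfer each piece to the vertical centroidal axis using Ī + A·d² with d = x − 0.5806:
  web: d = -0.3056 in → contributes +0.8348 in⁴
  top flange (beyond web): d = 0.8944 in → contributes +1.305 in⁴
  bottom flange (beyond web): d = 0.8944 in → contributes +1.305 in⁴
Total I = 3.445 in⁴.
Radius of gyration: k = √(I/A) = √(3.445 / 9.445) = 0.6039 in.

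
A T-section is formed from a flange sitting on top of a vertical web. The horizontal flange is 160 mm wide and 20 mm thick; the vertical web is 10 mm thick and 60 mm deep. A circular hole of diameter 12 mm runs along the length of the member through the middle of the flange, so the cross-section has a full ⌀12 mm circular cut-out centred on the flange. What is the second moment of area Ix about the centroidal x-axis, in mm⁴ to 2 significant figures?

Ix ≈ 1.1 × 10⁶ mm⁴

Treat the section as a set of non-overlapping primitives; coordinates are from the bounding-box lower-left.
Flange: 160 × 20, A = 3 200 mm², y = 70 mm, Ī = 106 667 mm⁴.
Web: 10 × 60, A = 600 mm², y = 30 mm, Ī = 180 000 mm⁴.
Hole (subtracted): ⌀12, A = 113.1 mm², y = 70 mm, Ī = 1 018 mm⁴.
Centroid: ȳ = ΣA·y / ΣA = 63.49 mm.
Transfer each piece to the centroidal x-axis using Ī + A·d² with d = y − 63.49:
  flange: d = 6.51 mm → contributes +242 263 mm⁴
  web: d = -33.49 mm → contributes +852 967 mm⁴
  hole: d = 6.51 mm → contributes −5 810 mm⁴
Total I = 1 089 420 mm⁴.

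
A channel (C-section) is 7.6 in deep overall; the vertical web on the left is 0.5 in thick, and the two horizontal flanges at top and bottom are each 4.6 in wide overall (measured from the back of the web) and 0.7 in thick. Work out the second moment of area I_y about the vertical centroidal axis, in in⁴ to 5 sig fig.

Break the section into simple shapes (no overlaps), measuring from the bottom-left corner of the bounding box.
Web: 0.5 × 7.6, A = 3.8 in², x = 0.25 in, Ī = 0.07916667 in⁴.
Top flange (beyond web): 4.1 × 0.7, A = 2.87 in², x = 2.55 in, Ī = 4.020392 in⁴.
Bottom flange (beyond web): 4.1 × 0.7, A = 2.87 in², x = 2.55 in, Ī = 4.020392 in⁴.
Centroid: x̄ = ΣA·x / ΣA = 1.633857 in.
Transfer each piece to the vertical centroidal axis using Ī + A·d² with d = x − 1.633857:
  web: d = -1.383857 in → contributes +7.3564 in⁴
  top flange (beyond web): d = 0.9161426 in → contributes +6.429232 in⁴
  bottom flange (beyond web): d = 0.9161426 in → contributes +6.429232 in⁴
Total I = 20.21486 in⁴.

I_y ≈ 20.215 in⁴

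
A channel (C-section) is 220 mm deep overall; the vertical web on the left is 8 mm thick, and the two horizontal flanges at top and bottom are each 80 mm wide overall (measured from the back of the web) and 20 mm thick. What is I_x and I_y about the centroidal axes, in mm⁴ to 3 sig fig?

I_x ≈ 3.60 × 10⁷ mm⁴, I_y ≈ 3.00 × 10⁶ mm⁴

Treat the section as a set of non-overlapping primitives; coordinates are from the bounding-box lower-left.
Web: 8 × 220, A = 1 760 mm², y = 110 mm, Ī = 7 098 667 mm⁴.
Top flange (beyond web): 72 × 20, A = 1 440 mm², y = 210 mm, Ī = 48 000 mm⁴.
Bottom flange (beyond web): 72 × 20, A = 1 440 mm², y = 10 mm, Ī = 48 000 mm⁴.
By symmetry the centroid is at mid-height, ȳ = 110 mm.
Transfer each piece to the centroidal x-axis using Ī + A·d² with d = y − 110:
  web: d = 0 mm → contributes +7 098 667 mm⁴
  top flange (beyond web): d = 100 mm → contributes +14 448 000 mm⁴
  bottom flange (beyond web): d = -100 mm → contributes +14 448 000 mm⁴
Total I = 35 994 667 mm⁴.
For the y-axis: x̄ = 28.828 mm.
Repeating about the centroidal y-axis gives I_y = 3 001 409 mm⁴.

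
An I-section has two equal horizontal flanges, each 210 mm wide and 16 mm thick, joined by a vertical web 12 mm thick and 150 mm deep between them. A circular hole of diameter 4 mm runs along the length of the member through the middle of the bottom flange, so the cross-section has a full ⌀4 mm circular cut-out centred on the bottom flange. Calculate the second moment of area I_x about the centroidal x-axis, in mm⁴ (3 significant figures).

Break the section into simple shapes (no overlaps), measuring from the bottom-left corner of the bounding box.
Bottom flange: 210 × 16, A = 3 360 mm², y = 8 mm, Ī = 71 680 mm⁴.
Web: 12 × 150, A = 1 800 mm², y = 91 mm, Ī = 3 375 000 mm⁴.
Top flange: 210 × 16, A = 3 360 mm², y = 174 mm, Ī = 71 680 mm⁴.
Hole (subtracted): ⌀4, A = 12.566 mm², y = 8 mm, Ī = 12.566 mm⁴.
Centroid: ȳ = ΣA·y / ΣA = 91.123 mm.
Transfer each piece to the centroidal x-axis using Ī + A·d² with d = y − 91.123:
  bottom flange: d = -83.123 mm → contributes +23 287 152 mm⁴
  web: d = -0.1226 mm → contributes +3 375 027 mm⁴
  top flange: d = 82.877 mm → contributes +23 150 389 mm⁴
  hole: d = -83.123 mm → contributes −86 838 mm⁴
Total I = 49 725 730 mm⁴.

I_x ≈ 4.97 × 10⁷ mm⁴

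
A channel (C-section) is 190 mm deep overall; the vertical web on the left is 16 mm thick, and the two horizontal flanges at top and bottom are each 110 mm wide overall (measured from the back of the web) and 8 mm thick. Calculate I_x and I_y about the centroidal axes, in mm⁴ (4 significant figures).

Break the section into simple shapes (no overlaps), measuring from the bottom-left corner of the bounding box.
Web: 16 × 190, A = 3 040 mm², y = 95 mm, Ī = 9 145 333 mm⁴.
Top flange (beyond web): 94 × 8, A = 752 mm², y = 186 mm, Ī = 4010.67 mm⁴.
Bottom flange (beyond web): 94 × 8, A = 752 mm², y = 4 mm, Ī = 4010.67 mm⁴.
By symmetry the centroid is at mid-height, ȳ = 95 mm.
Transfer each piece to the centroidal x-axis using Ī + A·d² with d = y − 95:
  web: d = 0 mm → contributes +9 145 333 mm⁴
  top flange (beyond web): d = 91 mm → contributes +6 231 323 mm⁴
  bottom flange (beyond web): d = -91 mm → contributes +6 231 323 mm⁴
Total I = 21 607 979 mm⁴.
For the y-axis: x̄ = 26.2042 mm.
Repeating about the centroidal y-axis gives I_y = 4 216 045 mm⁴.

I_x ≈ 2.161 × 10⁷ mm⁴, I_y ≈ 4.216 × 10⁶ mm⁴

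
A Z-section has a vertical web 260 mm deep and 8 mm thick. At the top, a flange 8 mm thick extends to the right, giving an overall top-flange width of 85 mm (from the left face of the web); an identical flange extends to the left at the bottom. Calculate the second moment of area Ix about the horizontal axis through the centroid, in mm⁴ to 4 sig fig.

Treat the section as a set of non-overlapping primitives; coordinates are from the bounding-box lower-left.
Web: 8 × 260, A = 2 080 mm², y = 130 mm, Ī = 11 717 333 mm⁴.
Top flange (beyond web): 77 × 8, A = 616 mm², y = 256 mm, Ī = 3285.33 mm⁴.
Bottom flange (beyond web): 77 × 8, A = 616 mm², y = 4 mm, Ī = 3285.33 mm⁴.
Centroid: ȳ = ΣA·y / ΣA = 130 mm.
Transfer each piece to the horizontal axis through the centroid using Ī + A·d² with d = y − 130:
  web: d = 0 mm → contributes +11 717 333 mm⁴
  top flange (beyond web): d = 126 mm → contributes +9 782 901 mm⁴
  bottom flange (beyond web): d = -126 mm → contributes +9 782 901 mm⁴
Total I = 31 283 136 mm⁴.

Ix ≈ 3.128 × 10⁷ mm⁴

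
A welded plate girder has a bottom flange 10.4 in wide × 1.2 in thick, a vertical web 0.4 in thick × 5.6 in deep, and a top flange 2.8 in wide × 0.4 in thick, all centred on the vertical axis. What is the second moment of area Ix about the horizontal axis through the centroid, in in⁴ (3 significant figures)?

Ix ≈ 65.3 in⁴

Treat the section as a set of non-overlapping primitives; coordinates are from the bounding-box lower-left.
Bottom plate: 10.4 × 1.2, A = 12.48 in², y = 0.6 in, Ī = 1.4976 in⁴.
Web plate: 0.4 × 5.6, A = 2.24 in², y = 4 in, Ī = 5.8539 in⁴.
Top plate: 2.8 × 0.4, A = 1.12 in², y = 7 in, Ī = 0.014933 in⁴.
Centroid: ȳ = ΣA·y / ΣA = 1.5333 in.
Transfer each piece to the horizontal axis through the centroid using Ī + A·d² with d = y − 1.5333:
  bottom plate: d = -0.93333 in → contributes +12.369 in⁴
  web plate: d = 2.4667 in → contributes +19.483 in⁴
  top plate: d = 5.4667 in → contributes +33.486 in⁴
Total I = 65.338 in⁴.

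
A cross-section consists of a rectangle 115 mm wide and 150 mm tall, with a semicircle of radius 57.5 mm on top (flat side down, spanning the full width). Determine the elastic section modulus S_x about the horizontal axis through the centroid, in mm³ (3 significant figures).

S_x ≈ 6.67 × 10⁵ mm³

Break the section into simple shapes (no overlaps), measuring from the bottom-left corner of the bounding box.
Rectangular body: 115 × 150, A = 17 250 mm², y = 75 mm, Ī = 32 343 750 mm⁴.
Semicircular cap: semicircle r = 57.5, A = 5193.4 mm², y = 174.4 mm, Ī = 1 199 785 mm⁴.
Centroid: ȳ = ΣA·y / ΣA = 98.002 mm.
Transfer each piece to the horizontal axis through the centroid using Ī + A·d² with d = y − 98.002:
  rectangular body: d = -23.002 mm → contributes +41 470 723 mm⁴
  semicircular cap: d = 76.402 mm → contributes +31 514 977 mm⁴
Total I = 72 985 700 mm⁴.
Extreme fibre distance c = 109.5 mm; S = I/c = 666 549 mm³.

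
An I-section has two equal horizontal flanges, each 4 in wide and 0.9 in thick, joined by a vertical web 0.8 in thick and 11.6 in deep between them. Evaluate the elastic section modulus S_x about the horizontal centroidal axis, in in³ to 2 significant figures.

S_x ≈ 58 in³

Decompose the section into non-overlapping parts with the origin at the bottom-left of its bounding rectangle.
Bottom flange: 4 × 0.9, A = 3.6 in², y = 0.45 in, Ī = 0.243 in⁴.
Web: 0.8 × 11.6, A = 9.28 in², y = 6.7 in, Ī = 104.1 in⁴.
Top flange: 4 × 0.9, A = 3.6 in², y = 12.95 in, Ī = 0.243 in⁴.
By symmetry the centroid is at mid-height, ȳ = 6.7 in.
Transfer each piece to the horizontal centroidal axis using Ī + A·d² with d = y − 6.7:
  bottom flange: d = -6.25 in → contributes +140.9 in⁴
  web: d = 0 in → contributes +104.1 in⁴
  top flange: d = 6.25 in → contributes +140.9 in⁴
Total I = 385.8 in⁴.
Extreme fibre distance c = 6.7 in; S = I/c = 57.58 in³.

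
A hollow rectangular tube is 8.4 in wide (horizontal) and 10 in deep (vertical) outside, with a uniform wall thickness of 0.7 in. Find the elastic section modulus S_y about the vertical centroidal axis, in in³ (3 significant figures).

Split into non-overlapping primitives; take the origin at the lower-left of the bounding box.
Outer rectangle: 8.4 × 10, A = 84 in², x = 4.2 in, Ī = 493.92 in⁴.
Inner void (subtracted): 7 × 8.6, A = 60.2 in², x = 4.2 in, Ī = 245.82 in⁴.
By symmetry the centroid is at mid-width, x̄ = 4.2 in.
All pieces are centred on the vertical centroidal axis, so I = ΣĪ (holes subtracted) = 248.1 in⁴.
Extreme fibre distance c = 4.2 in; S = I/c = 59.072 in³.

S_y ≈ 59.1 in³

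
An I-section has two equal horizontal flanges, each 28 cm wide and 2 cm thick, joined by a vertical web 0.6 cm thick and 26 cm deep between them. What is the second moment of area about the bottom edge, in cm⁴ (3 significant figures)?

I_base ≈ 5.16 × 10⁴ cm⁴

Treat the section as a set of non-overlapping primitives; coordinates are from the bounding-box lower-left.
Bottom flange: 28 × 2, A = 56 cm², y = 1 cm, Ī = 18.667 cm⁴.
Web: 0.6 × 26, A = 15.6 cm², y = 15 cm, Ī = 878.8 cm⁴.
Top flange: 28 × 2, A = 56 cm², y = 29 cm, Ī = 18.667 cm⁴.
Transfer each piece to the base of the section using Ī + A·d² with d = y − 0:
  bottom flange: d = 1 cm → contributes +74.667 cm⁴
  web: d = 15 cm → contributes +4388.8 cm⁴
  top flange: d = 29 cm → contributes +47 115 cm⁴
Total I = 51 578 cm⁴.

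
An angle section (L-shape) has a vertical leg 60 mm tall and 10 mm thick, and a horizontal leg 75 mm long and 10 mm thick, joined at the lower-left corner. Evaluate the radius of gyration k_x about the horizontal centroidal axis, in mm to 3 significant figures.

Treat the section as a set of non-overlapping primitives; coordinates are from the bounding-box lower-left.
Vertical leg: 10 × 60, A = 600 mm², y = 30 mm, Ī = 180 000 mm⁴.
Horizontal leg (remainder): 65 × 10, A = 650 mm², y = 5 mm, Ī = 5416.7 mm⁴.
Centroid: ȳ = ΣA·y / ΣA = 17 mm.
Transfer each piece to the horizontal centroidal axis using Ī + A·d² with d = y − 17:
  vertical leg: d = 13 mm → contributes +281 400 mm⁴
  horizontal leg (remainder): d = -12 mm → contributes +99 017 mm⁴
Total I = 380 417 mm⁴.
Radius of gyration: k = √(I/A) = √(380 417 / 1 250) = 17.445 mm.

k_x ≈ 17.4 mm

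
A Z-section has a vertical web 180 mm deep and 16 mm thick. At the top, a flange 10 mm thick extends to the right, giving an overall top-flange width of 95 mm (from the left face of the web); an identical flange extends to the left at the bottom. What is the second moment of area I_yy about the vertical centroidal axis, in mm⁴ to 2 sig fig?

I_yy ≈ 4.4 × 10⁶ mm⁴

Treat the section as a set of non-overlapping primitives; coordinates are from the bounding-box lower-left.
Web: 16 × 180, A = 2 880 mm², x = 87 mm, Ī = 61 440 mm⁴.
Top flange (beyond web): 79 × 10, A = 790 mm², x = 134.5 mm, Ī = 410 866 mm⁴.
Bottom flange (beyond web): 79 × 10, A = 790 mm², x = 39.5 mm, Ī = 410 866 mm⁴.
Centroid: x̄ = ΣA·x / ΣA = 87 mm.
Transfer each piece to the vertical centroidal axis using Ī + A·d² with d = x − 87:
  web: d = 0 mm → contributes +61 440 mm⁴
  top flange (beyond web): d = 47.5 mm → contributes +2 193 303 mm⁴
  bottom flange (beyond web): d = -47.5 mm → contributes +2 193 303 mm⁴
Total I = 4 448 047 mm⁴.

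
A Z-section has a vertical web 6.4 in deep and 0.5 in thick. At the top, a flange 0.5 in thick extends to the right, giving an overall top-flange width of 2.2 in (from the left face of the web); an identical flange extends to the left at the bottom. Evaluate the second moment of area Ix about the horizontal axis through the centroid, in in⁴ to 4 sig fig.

Ix ≈ 25.75 in⁴

Treat the section as a set of non-overlapping primitives; coordinates are from the bounding-box lower-left.
Web: 0.5 × 6.4, A = 3.2 in², y = 3.2 in, Ī = 10.9227 in⁴.
Top flange (beyond web): 1.7 × 0.5, A = 0.85 in², y = 6.15 in, Ī = 0.0177083 in⁴.
Bottom flange (beyond web): 1.7 × 0.5, A = 0.85 in², y = 0.25 in, Ī = 0.0177083 in⁴.
Centroid: ȳ = ΣA·y / ΣA = 3.2 in.
Transfer each piece to the horizontal axis through the centroid using Ī + A·d² with d = y − 3.2:
  web: d = 0 in → contributes +10.9227 in⁴
  top flange (beyond web): d = 2.95 in → contributes +7.41483 in⁴
  bottom flange (beyond web): d = -2.95 in → contributes +7.41483 in⁴
Total I = 25.7523 in⁴.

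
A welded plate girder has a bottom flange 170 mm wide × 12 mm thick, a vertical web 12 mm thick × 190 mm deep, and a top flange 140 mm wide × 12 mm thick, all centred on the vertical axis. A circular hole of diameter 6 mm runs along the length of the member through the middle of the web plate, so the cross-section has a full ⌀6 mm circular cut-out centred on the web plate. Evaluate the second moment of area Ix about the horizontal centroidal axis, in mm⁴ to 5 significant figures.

Break the section into simple shapes (no overlaps), measuring from the bottom-left corner of the bounding box.
Bottom plate: 170 × 12, A = 2 040 mm², y = 6 mm, Ī = 24 480 mm⁴.
Web plate: 12 × 190, A = 2 280 mm², y = 107 mm, Ī = 6 859 000 mm⁴.
Top plate: 140 × 12, A = 1 680 mm², y = 208 mm, Ī = 20 160 mm⁴.
Hole (subtracted): ⌀6, A = 28.27433 mm², y = 107 mm, Ī = 63.61725 mm⁴.
Centroid: ȳ = ΣA·y / ΣA = 100.9113 mm.
Transfer each piece to the horizontal centroidal axis using Ī + A·d² with d = y − 100.9113:
  bottom plate: d = -94.91131 mm → contributes +18 401 119 mm⁴
  web plate: d = 6.088692 mm → contributes +6 943 525 mm⁴
  top plate: d = 107.0887 mm → contributes +19 286 380 mm⁴
  hole: d = 6.088692 mm → contributes −1111.808 mm⁴
Total I = 44 629 912 mm⁴.

Ix ≈ 4.4630 × 10⁷ mm⁴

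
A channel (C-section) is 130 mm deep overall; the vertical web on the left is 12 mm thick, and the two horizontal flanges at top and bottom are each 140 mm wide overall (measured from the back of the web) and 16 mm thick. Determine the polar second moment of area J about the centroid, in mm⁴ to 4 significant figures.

J ≈ 2.674 × 10⁷ mm⁴

Treat the section as a set of non-overlapping primitives; coordinates are from the bounding-box lower-left.
Web: 12 × 130, A = 1 560 mm², y = 65 mm, Ī = 2 197 000 mm⁴.
Top flange (beyond web): 128 × 16, A = 2 048 mm², y = 122 mm, Ī = 43690.7 mm⁴.
Bottom flange (beyond web): 128 × 16, A = 2 048 mm², y = 8 mm, Ī = 43690.7 mm⁴.
By symmetry the centroid is at mid-height, ȳ = 65 mm.
Transfer each piece to the centroidal x-axis using Ī + A·d² with d = y − 65:
  web: d = 0 mm → contributes +2 197 000 mm⁴
  top flange (beyond web): d = 57 mm → contributes +6 697 643 mm⁴
  bottom flange (beyond web): d = -57 mm → contributes +6 697 643 mm⁴
Total I = 15 592 285 mm⁴.
For the y-axis: x̄ = 56.6931 mm.
Repeating about the centroidal y-axis gives I_y = 11 146 809 mm⁴.
Polar second moment: J = I_x + I_y = 26 739 094 mm⁴.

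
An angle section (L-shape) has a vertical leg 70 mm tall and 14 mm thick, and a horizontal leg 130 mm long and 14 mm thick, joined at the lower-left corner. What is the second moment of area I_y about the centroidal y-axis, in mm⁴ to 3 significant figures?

I_y ≈ 4.42 × 10⁶ mm⁴

Treat the section as a set of non-overlapping primitives; coordinates are from the bounding-box lower-left.
Vertical leg: 14 × 70, A = 980 mm², x = 7 mm, Ī = 16 007 mm⁴.
Horizontal leg (remainder): 116 × 14, A = 1 624 mm², x = 72 mm, Ī = 1 821 045 mm⁴.
Centroid: x̄ = ΣA·x / ΣA = 47.538 mm.
Transfer each piece to the centroidal y-axis using Ī + A·d² with d = x − 47.538:
  vertical leg: d = -40.538 mm → contributes +1 626 440 mm⁴
  horizontal leg (remainder): d = 24.462 mm → contributes +2 792 859 mm⁴
Total I = 4 419 299 mm⁴.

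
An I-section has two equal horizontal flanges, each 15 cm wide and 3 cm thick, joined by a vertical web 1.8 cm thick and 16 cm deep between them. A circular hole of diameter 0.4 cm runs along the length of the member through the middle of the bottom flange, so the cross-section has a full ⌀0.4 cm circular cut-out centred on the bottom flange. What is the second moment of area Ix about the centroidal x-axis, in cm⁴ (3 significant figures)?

Ix ≈ 8790 cm⁴

Break the section into simple shapes (no overlaps), measuring from the bottom-left corner of the bounding box.
Bottom flange: 15 × 3, A = 45 cm², y = 1.5 cm, Ī = 33.75 cm⁴.
Web: 1.8 × 16, A = 28.8 cm², y = 11 cm, Ī = 614.4 cm⁴.
Top flange: 15 × 3, A = 45 cm², y = 20.5 cm, Ī = 33.75 cm⁴.
Hole (subtracted): ⌀0.4, A = 0.12566 cm², y = 1.5 cm, Ī = 0.0012566 cm⁴.
Centroid: ȳ = ΣA·y / ΣA = 11.01 cm.
Transfer each piece to the centroidal x-axis using Ī + A·d² with d = y − 11.01:
  bottom flange: d = -9.5101 cm → contributes +4103.6 cm⁴
  web: d = -0.01006 cm → contributes +614.4 cm⁴
  top flange: d = 9.4899 cm → contributes +4086.4 cm⁴
  hole: d = -9.5101 cm → contributes −11.366 cm⁴
Total I = 8 793 cm⁴.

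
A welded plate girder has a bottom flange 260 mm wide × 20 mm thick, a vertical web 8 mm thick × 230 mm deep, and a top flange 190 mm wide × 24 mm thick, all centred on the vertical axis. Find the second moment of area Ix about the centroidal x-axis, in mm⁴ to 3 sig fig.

Ix ≈ 1.63 × 10⁸ mm⁴

Treat the section as a set of non-overlapping primitives; coordinates are from the bounding-box lower-left.
Bottom plate: 260 × 20, A = 5 200 mm², y = 10 mm, Ī = 173 333 mm⁴.
Web plate: 8 × 230, A = 1 840 mm², y = 135 mm, Ī = 8 111 333 mm⁴.
Top plate: 190 × 24, A = 4 560 mm², y = 262 mm, Ī = 218 880 mm⁴.
Centroid: ȳ = ΣA·y / ΣA = 128.89 mm.
Transfer each piece to the centroidal x-axis using Ī + A·d² with d = y − 128.89:
  bottom plate: d = -118.89 mm → contributes +73 674 034 mm⁴
  web plate: d = 6.1103 mm → contributes +8 180 032 mm⁴
  top plate: d = 133.11 mm → contributes +81 014 619 mm⁴
Total I = 162 868 685 mm⁴.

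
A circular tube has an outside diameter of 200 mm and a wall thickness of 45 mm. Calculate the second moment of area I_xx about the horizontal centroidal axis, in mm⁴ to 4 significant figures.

Split into non-overlapping primitives; take the origin at the lower-left of the bounding box.
Outer circle: ⌀200, A = 31415.9 mm², y = 100 mm, Ī = 78 539 816 mm⁴.
Bore (subtracted): ⌀110, A = 9503.32 mm², y = 100 mm, Ī = 7 186 884 mm⁴.
By symmetry the centroid is at mid-height, ȳ = 100 mm.
All pieces are centred on the horizontal centroidal axis, so I = ΣĪ (holes subtracted) = 71 352 932 mm⁴.

I_xx ≈ 7.135 × 10⁷ mm⁴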